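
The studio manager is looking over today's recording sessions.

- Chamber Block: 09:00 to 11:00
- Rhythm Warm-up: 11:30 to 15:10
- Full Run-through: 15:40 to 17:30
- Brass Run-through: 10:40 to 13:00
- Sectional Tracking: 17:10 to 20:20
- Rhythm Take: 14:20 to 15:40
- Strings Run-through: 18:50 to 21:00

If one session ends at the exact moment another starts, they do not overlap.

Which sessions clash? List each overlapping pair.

Brass Run-through & Chamber Block, Brass Run-through & Rhythm Warm-up, Full Run-through & Sectional Tracking, Rhythm Take & Rhythm Warm-up, Sectional Tracking & Strings Run-through

Sorted by start: Chamber Block, Brass Run-through, Rhythm Warm-up, Rhythm Take, Full Run-through, Sectional Tracking, Strings Run-through.
Brass Run-through starts before Chamber Block ends → Chamber Block and Brass Run-through overlap.
Rhythm Warm-up starts after Chamber Block ends, so nothing later overlaps Chamber Block either.
Rhythm Warm-up starts before Brass Run-through ends → Brass Run-through and Rhythm Warm-up overlap.
Rhythm Take starts after Brass Run-through ends, so nothing later overlaps Brass Run-through either.
Rhythm Take starts before Rhythm Warm-up ends → Rhythm Warm-up and Rhythm Take overlap.
Full Run-through starts after Rhythm Warm-up ends, so nothing later overlaps Rhythm Warm-up either.
Full Run-through starts exactly when Rhythm Take ends (back-to-back, no overlap), so nothing later overlaps Rhythm Take either.
Sectional Tracking starts before Full Run-through ends → Full Run-through and Sectional Tracking overlap.
Strings Run-through starts after Full Run-through ends.
Strings Run-through starts before Sectional Tracking ends → Sectional Tracking and Strings Run-through overlap.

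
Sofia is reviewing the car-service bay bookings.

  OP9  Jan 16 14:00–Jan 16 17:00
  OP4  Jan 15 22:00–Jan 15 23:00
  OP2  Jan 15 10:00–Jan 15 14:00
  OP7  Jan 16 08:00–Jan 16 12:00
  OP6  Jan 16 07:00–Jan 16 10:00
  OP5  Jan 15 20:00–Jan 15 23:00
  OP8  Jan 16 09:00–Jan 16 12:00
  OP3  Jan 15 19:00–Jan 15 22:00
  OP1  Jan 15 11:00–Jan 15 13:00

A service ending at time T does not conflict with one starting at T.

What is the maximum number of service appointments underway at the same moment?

Sort all start/end points and keep a running count:
Jan 15 10:00 start OP2 → 1
Jan 15 11:00 start OP1 → 2
Jan 15 13:00 end OP1 → 1
Jan 15 14:00 end OP2 → 0
Jan 15 19:00 start OP3 → 1
Jan 15 20:00 start OP5 → 2
Jan 15 22:00 end OP3 → 1
Jan 15 22:00 start OP4 → 2
Jan 15 23:00 end OP4 → 1
Jan 15 23:00 end OP5 → 0
Jan 16 07:00 start OP6 → 1
Jan 16 08:00 start OP7 → 2
Jan 16 09:00 start OP8 → 3
Jan 16 10:00 end OP6 → 2
Jan 16 12:00 end OP7 → 1
Jan 16 12:00 end OP8 → 0
Jan 16 14:00 start OP9 → 1
Jan 16 17:00 end OP9 → 0
Peak is 3, at Jan 16 09:00 (OP6, OP7, OP8).

3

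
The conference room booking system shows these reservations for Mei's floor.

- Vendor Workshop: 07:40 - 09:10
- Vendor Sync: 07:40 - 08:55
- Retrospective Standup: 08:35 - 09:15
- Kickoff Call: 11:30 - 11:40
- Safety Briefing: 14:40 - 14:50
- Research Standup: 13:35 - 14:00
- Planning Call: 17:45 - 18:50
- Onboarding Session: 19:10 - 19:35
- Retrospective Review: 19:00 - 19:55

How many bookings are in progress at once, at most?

Sort all start/end points and keep a running count:
07:40 start Vendor Sync → 1
07:40 start Vendor Workshop → 2
08:35 start Retrospective Standup → 3
08:55 end Vendor Sync → 2
09:10 end Vendor Workshop → 1
09:15 end Retrospective Standup → 0
11:30 start Kickoff Call → 1
11:40 end Kickoff Call → 0
13:35 start Research Standup → 1
14:00 end Research Standup → 0
14:40 start Safety Briefing → 1
14:50 end Safety Briefing → 0
17:45 start Planning Call → 1
18:50 end Planning Call → 0
19:00 start Retrospective Review → 1
19:10 start Onboarding Session → 2
19:35 end Onboarding Session → 1
19:55 end Retrospective Review → 0
Peak is 3, at 08:35 (Retrospective Standup, Vendor Sync, Vendor Workshop).

3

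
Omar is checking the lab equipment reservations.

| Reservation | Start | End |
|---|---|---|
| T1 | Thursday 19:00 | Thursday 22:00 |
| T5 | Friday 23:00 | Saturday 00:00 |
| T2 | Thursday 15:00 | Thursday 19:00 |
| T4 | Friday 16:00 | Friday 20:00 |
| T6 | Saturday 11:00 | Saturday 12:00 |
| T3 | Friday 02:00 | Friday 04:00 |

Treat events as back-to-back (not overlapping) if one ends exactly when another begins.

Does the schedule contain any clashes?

Sorted by start: T2, T1, T3, T4, T5, T6.
T1 starts exactly when T2 ends (back-to-back, no overlap), so nothing later overlaps T2 either.
T3 starts after T1 ends, so nothing later overlaps T1 either.
T4 starts after T3 ends, so nothing later overlaps T3 either.
T5 starts after T4 ends, so nothing later overlaps T4 either.
T6 starts after T5 ends.
Every pair is clear; the schedule has no overlaps.

No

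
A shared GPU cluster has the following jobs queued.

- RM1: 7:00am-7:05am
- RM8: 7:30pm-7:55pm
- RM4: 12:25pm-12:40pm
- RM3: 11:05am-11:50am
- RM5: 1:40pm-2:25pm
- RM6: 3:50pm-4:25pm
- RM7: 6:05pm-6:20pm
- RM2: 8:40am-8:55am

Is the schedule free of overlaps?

Yes

Check each pair: they overlap iff neither finishes before the other starts.
Sorted by start: RM1, RM2, RM3, RM4, RM5, RM6, RM7, RM8.
RM2 starts after RM1 ends, so nothing later overlaps RM1 either.
RM3 starts after RM2 ends, so nothing later overlaps RM2 either.
RM4 starts after RM3 ends, so nothing later overlaps RM3 either.
RM5 starts after RM4 ends, so nothing later overlaps RM4 either.
RM6 starts after RM5 ends, so nothing later overlaps RM5 either.
RM7 starts after RM6 ends, so nothing later overlaps RM6 either.
RM8 starts after RM7 ends.
Every pair is clear; the schedule has no overlaps.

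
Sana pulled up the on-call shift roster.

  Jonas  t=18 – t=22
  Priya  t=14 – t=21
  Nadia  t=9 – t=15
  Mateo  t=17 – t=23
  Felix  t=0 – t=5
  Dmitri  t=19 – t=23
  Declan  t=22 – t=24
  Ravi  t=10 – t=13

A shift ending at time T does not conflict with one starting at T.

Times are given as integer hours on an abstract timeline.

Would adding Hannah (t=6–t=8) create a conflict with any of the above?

Felix: ends t=5 at or before Hannah starts t=6 → clear.
Nadia: starts t=9 at or after Hannah ends t=8 → clear.
Ravi: starts t=10 at or after Hannah ends t=8 → clear.
Priya: starts t=14 at or after Hannah ends t=8 → clear.
Mateo: starts t=17 at or after Hannah ends t=8 → clear.
Jonas: starts t=18 at or after Hannah ends t=8 → clear.
Dmitri: starts t=19 at or after Hannah ends t=8 → clear.
Declan: starts t=22 at or after Hannah ends t=8 → clear.

No — it doesn't clash with anything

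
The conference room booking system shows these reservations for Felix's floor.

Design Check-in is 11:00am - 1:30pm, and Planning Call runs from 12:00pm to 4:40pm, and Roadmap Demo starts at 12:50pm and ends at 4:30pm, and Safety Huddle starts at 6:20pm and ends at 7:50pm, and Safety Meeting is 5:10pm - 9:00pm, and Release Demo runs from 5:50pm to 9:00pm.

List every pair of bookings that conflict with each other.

Sorted by start: Design Check-in, Planning Call, Roadmap Demo, Safety Meeting, Release Demo, Safety Huddle.
Planning Call starts before Design Check-in ends → Design Check-in and Planning Call overlap.
Roadmap Demo starts before Design Check-in ends → Design Check-in and Roadmap Demo overlap.
Safety Meeting starts after Design Check-in ends, so Design Check-in has no further overlaps.
Roadmap Demo starts before Planning Call ends → Planning Call and Roadmap Demo overlap.
Safety Meeting starts after Planning Call ends, so Planning Call has no further overlaps.
Safety Meeting starts after Roadmap Demo ends, so Roadmap Demo has no further overlaps.
Release Demo starts before Safety Meeting ends → Safety Meeting and Release Demo overlap.
Safety Huddle starts before Safety Meeting ends → Safety Meeting and Safety Huddle overlap.
Safety Huddle starts before Release Demo ends → Release Demo and Safety Huddle overlap.

Design Check-in & Planning Call, Design Check-in & Roadmap Demo, Planning Call & Roadmap Demo, Release Demo & Safety Huddle, Release Demo & Safety Meeting, Safety Huddle & Safety Meeting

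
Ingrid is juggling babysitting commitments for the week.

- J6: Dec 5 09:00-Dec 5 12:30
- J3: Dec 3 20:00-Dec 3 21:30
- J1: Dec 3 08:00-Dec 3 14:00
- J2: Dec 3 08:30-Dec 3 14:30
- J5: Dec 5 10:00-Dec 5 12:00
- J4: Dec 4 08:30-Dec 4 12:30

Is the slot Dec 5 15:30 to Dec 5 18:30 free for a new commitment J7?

Yes — the slot is free

J1: ends Dec 3 14:00 at or before J7 starts Dec 5 15:30 → clear.
J2: ends Dec 3 14:30 at or before J7 starts Dec 5 15:30 → clear.
J3: ends Dec 3 21:30 at or before J7 starts Dec 5 15:30 → clear.
J4: ends Dec 4 12:30 at or before J7 starts Dec 5 15:30 → clear.
J6: ends Dec 5 12:30 at or before J7 starts Dec 5 15:30 → clear.
J5: ends Dec 5 12:00 at or before J7 starts Dec 5 15:30 → clear.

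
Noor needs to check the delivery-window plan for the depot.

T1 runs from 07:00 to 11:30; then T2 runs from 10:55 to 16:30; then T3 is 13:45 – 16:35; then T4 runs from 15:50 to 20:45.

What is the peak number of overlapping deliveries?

Walk through starts and ends in time order (an end at T is processed before a start at T):
07:00 start T1 → 1
10:55 start T2 → 2
11:30 end T1 → 1
13:45 start T3 → 2
15:50 start T4 → 3
16:30 end T2 → 2
16:35 end T3 → 1
20:45 end T4 → 0
Peak is 3, at 15:50 (T2, T3, T4).

3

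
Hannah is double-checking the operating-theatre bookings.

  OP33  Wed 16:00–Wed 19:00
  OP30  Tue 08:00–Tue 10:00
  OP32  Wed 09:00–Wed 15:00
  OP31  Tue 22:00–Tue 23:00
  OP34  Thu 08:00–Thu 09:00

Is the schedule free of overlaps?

Yes

Sorted by start: OP30, OP31, OP32, OP33, OP34.
OP31 starts after OP30 ends — done with OP30.
OP32 starts after OP31 ends — done with OP31.
OP33 starts after OP32 ends — done with OP32.
OP34 starts after OP33 ends.
Every pair is clear; the schedule has no overlaps.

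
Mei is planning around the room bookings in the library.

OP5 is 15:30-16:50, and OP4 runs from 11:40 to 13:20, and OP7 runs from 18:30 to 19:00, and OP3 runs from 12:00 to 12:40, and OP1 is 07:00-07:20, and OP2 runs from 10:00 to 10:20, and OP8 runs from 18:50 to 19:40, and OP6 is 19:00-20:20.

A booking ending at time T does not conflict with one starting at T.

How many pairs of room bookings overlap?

3

Sorted by start: OP1, OP2, OP4, OP3, OP5, OP7, OP8, OP6.
OP2 starts after OP1 ends — done with OP1.
OP4 starts after OP2 ends — done with OP2.
OP3 starts before OP4 ends → OP4 and OP3 overlap.
OP5 starts after OP4 ends — done with OP4.
OP5 starts after OP3 ends — done with OP3.
OP7 starts after OP5 ends — done with OP5.
OP8 starts before OP7 ends → OP7 and OP8 overlap.
OP6 starts exactly when OP7 ends (back-to-back, no overlap).
OP6 starts before OP8 ends → OP8 and OP6 overlap.
Overlapping pairs: OP3 & OP4, OP6 & OP8, OP7 & OP8 — 3 in total.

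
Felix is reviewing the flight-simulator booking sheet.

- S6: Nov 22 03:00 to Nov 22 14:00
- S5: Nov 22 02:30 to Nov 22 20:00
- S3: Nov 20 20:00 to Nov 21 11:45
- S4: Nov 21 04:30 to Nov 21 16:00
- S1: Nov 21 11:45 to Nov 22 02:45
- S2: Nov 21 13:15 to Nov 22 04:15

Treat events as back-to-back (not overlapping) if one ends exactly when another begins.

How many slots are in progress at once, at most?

Walk through starts and ends in time order (an end at T is processed before a start at T):
Nov 20 20:00 start S3 → 1
Nov 21 04:30 start S4 → 2
Nov 21 11:45 end S3 → 1
Nov 21 11:45 start S1 → 2
Nov 21 13:15 start S2 → 3
Nov 21 16:00 end S4 → 2
Nov 22 02:30 start S5 → 3
Nov 22 02:45 end S1 → 2
Nov 22 03:00 start S6 → 3
Nov 22 04:15 end S2 → 2
Nov 22 14:00 end S6 → 1
Nov 22 20:00 end S5 → 0
Peak is 3, at Nov 21 13:15 (S1, S2, S4).

3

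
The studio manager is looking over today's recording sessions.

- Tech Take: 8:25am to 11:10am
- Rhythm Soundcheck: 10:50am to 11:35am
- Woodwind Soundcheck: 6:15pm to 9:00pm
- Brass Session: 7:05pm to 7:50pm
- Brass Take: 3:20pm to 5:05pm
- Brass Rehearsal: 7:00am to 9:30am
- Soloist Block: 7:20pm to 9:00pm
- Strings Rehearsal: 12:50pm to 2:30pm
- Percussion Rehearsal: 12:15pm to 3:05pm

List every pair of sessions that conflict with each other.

Brass Rehearsal & Tech Take, Brass Session & Soloist Block, Brass Session & Woodwind Soundcheck, Percussion Rehearsal & Strings Rehearsal, Rhythm Soundcheck & Tech Take, Soloist Block & Woodwind Soundcheck

Sorted by start: Brass Rehearsal, Tech Take, Rhythm Soundcheck, Percussion Rehearsal, Strings Rehearsal, Brass Take, Woodwind Soundcheck, Brass Session, Soloist Block.
Tech Take starts before Brass Rehearsal ends → Brass Rehearsal and Tech Take overlap.
Rhythm Soundcheck starts after Brass Rehearsal ends, so nothing later overlaps Brass Rehearsal either.
Rhythm Soundcheck starts before Tech Take ends → Tech Take and Rhythm Soundcheck overlap.
Percussion Rehearsal starts after Tech Take ends, so nothing later overlaps Tech Take either.
Percussion Rehearsal starts after Rhythm Soundcheck ends, so nothing later overlaps Rhythm Soundcheck either.
Strings Rehearsal starts before Percussion Rehearsal ends → Percussion Rehearsal and Strings Rehearsal overlap.
Brass Take starts after Percussion Rehearsal ends, so nothing later overlaps Percussion Rehearsal either.
Brass Take starts after Strings Rehearsal ends, so nothing later overlaps Strings Rehearsal either.
Woodwind Soundcheck starts after Brass Take ends, so nothing later overlaps Brass Take either.
Brass Session starts before Woodwind Soundcheck ends → Woodwind Soundcheck and Brass Session overlap.
Soloist Block starts before Woodwind Soundcheck ends → Woodwind Soundcheck and Soloist Block overlap.
Soloist Block starts before Brass Session ends → Brass Session and Soloist Block overlap.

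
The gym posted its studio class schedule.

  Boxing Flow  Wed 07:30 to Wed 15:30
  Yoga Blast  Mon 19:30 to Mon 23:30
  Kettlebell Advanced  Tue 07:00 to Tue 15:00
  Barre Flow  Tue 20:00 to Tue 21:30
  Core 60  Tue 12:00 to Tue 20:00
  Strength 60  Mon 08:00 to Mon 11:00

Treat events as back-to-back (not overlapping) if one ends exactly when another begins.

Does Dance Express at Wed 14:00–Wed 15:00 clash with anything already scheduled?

Yes — it overlaps Boxing Flow

Strength 60: ends Mon 11:00 at or before Dance Express starts Wed 14:00 → clear.
Yoga Blast: ends Mon 23:30 at or before Dance Express starts Wed 14:00 → clear.
Kettlebell Advanced: ends Tue 15:00 at or before Dance Express starts Wed 14:00 → clear.
Core 60: ends Tue 20:00 at or before Dance Express starts Wed 14:00 → clear.
Barre Flow: ends Tue 21:30 at or before Dance Express starts Wed 14:00 → clear.
Boxing Flow: starts Wed 07:30 before Dance Express ends Wed 15:00, and ends Wed 15:30 after Dance Express starts Wed 14:00 → overlap.
Dance Express overlaps Boxing Flow.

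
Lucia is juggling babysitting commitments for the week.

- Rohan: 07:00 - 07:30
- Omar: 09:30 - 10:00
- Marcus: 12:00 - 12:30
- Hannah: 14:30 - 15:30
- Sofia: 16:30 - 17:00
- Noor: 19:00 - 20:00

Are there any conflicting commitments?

Two intervals overlap when each starts before the other ends.
Sorted by start: Rohan, Omar, Marcus, Hannah, Sofia, Noor.
Omar starts after Rohan ends, so nothing later overlaps Rohan either.
Marcus starts after Omar ends, so nothing later overlaps Omar either.
Hannah starts after Marcus ends, so nothing later overlaps Marcus either.
Sofia starts after Hannah ends, so nothing later overlaps Hannah either.
Noor starts after Sofia ends.
Every pair is clear; the schedule has no overlaps.

No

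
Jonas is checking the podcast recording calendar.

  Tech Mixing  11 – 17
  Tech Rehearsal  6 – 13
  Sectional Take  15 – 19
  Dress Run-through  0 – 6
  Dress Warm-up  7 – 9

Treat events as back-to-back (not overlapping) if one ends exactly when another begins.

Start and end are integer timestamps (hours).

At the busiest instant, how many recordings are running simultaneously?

Sweep the timeline, counting +1 at each start and −1 at each end (ends before starts at a tie):
0 start Dress Run-through → 1
6 end Dress Run-through → 0
6 start Tech Rehearsal → 1
7 start Dress Warm-up → 2
9 end Dress Warm-up → 1
11 start Tech Mixing → 2
13 end Tech Rehearsal → 1
15 start Sectional Take → 2
17 end Tech Mixing → 1
19 end Sectional Take → 0
Peak is 2, at 7 (Dress Warm-up, Tech Rehearsal).

2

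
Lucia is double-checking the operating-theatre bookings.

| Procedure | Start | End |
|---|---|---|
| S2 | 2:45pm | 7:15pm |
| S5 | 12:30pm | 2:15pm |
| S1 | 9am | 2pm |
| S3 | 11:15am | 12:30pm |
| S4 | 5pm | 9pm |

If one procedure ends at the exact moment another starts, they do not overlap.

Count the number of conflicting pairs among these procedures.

3

Sorted by start: S1, S3, S5, S2, S4.
S3 starts before S1 ends → S1 and S3 overlap.
S5 starts before S1 ends → S1 and S5 overlap.
S2 starts after S1 ends; S1 is clear from here.
S5 starts exactly when S3 ends (back-to-back, no overlap); S3 is clear from here.
S2 starts after S5 ends; S5 is clear from here.
S4 starts before S2 ends → S2 and S4 overlap.
Overlapping pairs: S1 & S3, S1 & S5, S2 & S4 — 3 in total.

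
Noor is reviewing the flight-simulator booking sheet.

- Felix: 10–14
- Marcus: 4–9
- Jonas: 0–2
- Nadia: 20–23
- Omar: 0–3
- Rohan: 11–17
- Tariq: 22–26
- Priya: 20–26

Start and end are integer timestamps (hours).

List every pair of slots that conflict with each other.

Felix & Rohan, Jonas & Omar, Nadia & Priya, Nadia & Tariq, Priya & Tariq

Two intervals overlap when each starts before the other ends.
Sorted by start: Jonas, Omar, Marcus, Felix, Rohan, Nadia, Priya, Tariq.
Omar starts before Jonas ends → Jonas and Omar overlap.
Marcus starts after Jonas ends — done with Jonas.
Marcus starts after Omar ends — done with Omar.
Felix starts after Marcus ends — done with Marcus.
Rohan starts before Felix ends → Felix and Rohan overlap.
Nadia starts after Felix ends — done with Felix.
Nadia starts after Rohan ends — done with Rohan.
Priya starts before Nadia ends → Nadia and Priya overlap.
Tariq starts before Nadia ends → Nadia and Tariq overlap.
Tariq starts before Priya ends → Priya and Tariq overlap.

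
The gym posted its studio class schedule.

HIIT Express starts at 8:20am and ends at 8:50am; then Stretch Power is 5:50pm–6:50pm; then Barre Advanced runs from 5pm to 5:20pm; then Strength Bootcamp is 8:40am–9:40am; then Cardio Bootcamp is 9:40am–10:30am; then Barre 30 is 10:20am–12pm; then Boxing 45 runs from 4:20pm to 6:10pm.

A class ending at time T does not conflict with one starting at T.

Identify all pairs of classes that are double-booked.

Sorted by start: HIIT Express, Strength Bootcamp, Cardio Bootcamp, Barre 30, Boxing 45, Barre Advanced, Stretch Power.
Strength Bootcamp starts before HIIT Express ends → HIIT Express and Strength Bootcamp overlap.
Cardio Bootcamp starts after HIIT Express ends, so HIIT Express has no further overlaps.
Cardio Bootcamp starts exactly when Strength Bootcamp ends (back-to-back, no overlap), so Strength Bootcamp has no further overlaps.
Barre 30 starts before Cardio Bootcamp ends → Cardio Bootcamp and Barre 30 overlap.
Boxing 45 starts after Cardio Bootcamp ends, so Cardio Bootcamp has no further overlaps.
Boxing 45 starts after Barre 30 ends, so Barre 30 has no further overlaps.
Barre Advanced starts before Boxing 45 ends → Boxing 45 and Barre Advanced overlap.
Stretch Power starts before Boxing 45 ends → Boxing 45 and Stretch Power overlap.
Stretch Power starts after Barre Advanced ends.

Barre 30 & Cardio Bootcamp, Barre Advanced & Boxing 45, Boxing 45 & Stretch Power, HIIT Express & Strength Bootcamp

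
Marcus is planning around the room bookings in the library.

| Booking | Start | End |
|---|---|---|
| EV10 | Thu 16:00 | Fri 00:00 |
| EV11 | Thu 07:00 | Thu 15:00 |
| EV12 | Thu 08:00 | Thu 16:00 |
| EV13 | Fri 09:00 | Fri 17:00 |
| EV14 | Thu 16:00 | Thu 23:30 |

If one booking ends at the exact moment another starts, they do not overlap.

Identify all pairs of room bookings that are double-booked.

EV10 & EV14, EV11 & EV12

Sorted by start: EV11, EV12, EV10, EV14, EV13.
EV12 starts before EV11 ends → EV11 and EV12 overlap.
EV10 starts after EV11 ends, so EV11 has no further overlaps.
EV10 starts exactly when EV12 ends (back-to-back, no overlap), so EV12 has no further overlaps.
EV14 starts before EV10 ends → EV10 and EV14 overlap.
EV13 starts after EV10 ends.
EV13 starts after EV14 ends.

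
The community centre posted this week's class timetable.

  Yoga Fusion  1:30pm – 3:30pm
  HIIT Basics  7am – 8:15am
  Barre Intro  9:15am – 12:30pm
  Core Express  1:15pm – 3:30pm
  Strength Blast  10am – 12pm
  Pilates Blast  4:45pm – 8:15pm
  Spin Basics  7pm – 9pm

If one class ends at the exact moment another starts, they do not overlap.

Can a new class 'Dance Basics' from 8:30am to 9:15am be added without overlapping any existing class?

HIIT Basics: ends 8:15am at or before Dance Basics starts 8:30am → clear.
Barre Intro: starts 9:15am at or after Dance Basics ends 9:15am → clear.
Strength Blast: starts 10am at or after Dance Basics ends 9:15am → clear.
Core Express: starts 1:15pm at or after Dance Basics ends 9:15am → clear.
Yoga Fusion: starts 1:30pm at or after Dance Basics ends 9:15am → clear.
Pilates Blast: starts 4:45pm at or after Dance Basics ends 9:15am → clear.
Spin Basics: starts 7pm at or after Dance Basics ends 9:15am → clear.

Yes — the slot is free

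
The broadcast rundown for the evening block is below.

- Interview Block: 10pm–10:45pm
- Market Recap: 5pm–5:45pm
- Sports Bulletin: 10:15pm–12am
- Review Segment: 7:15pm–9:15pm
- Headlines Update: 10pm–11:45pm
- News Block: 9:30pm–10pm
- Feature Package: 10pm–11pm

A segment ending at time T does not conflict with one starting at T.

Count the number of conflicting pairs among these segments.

Sorted by start: Market Recap, Review Segment, News Block, Headlines Update, Interview Block, Feature Package, Sports Bulletin.
Review Segment starts after Market Recap ends — done with Market Recap.
News Block starts after Review Segment ends — done with Review Segment.
Headlines Update starts exactly when News Block ends (back-to-back, no overlap) — done with News Block.
Interview Block starts before Headlines Update ends → Headlines Update and Interview Block overlap.
Feature Package starts before Headlines Update ends → Headlines Update and Feature Package overlap.
Sports Bulletin starts before Headlines Update ends → Headlines Update and Sports Bulletin overlap.
Feature Package starts before Interview Block ends → Interview Block and Feature Package overlap.
Sports Bulletin starts before Interview Block ends → Interview Block and Sports Bulletin overlap.
Sports Bulletin starts before Feature Package ends → Feature Package and Sports Bulletin overlap.
Overlapping pairs: Feature Package & Headlines Update, Feature Package & Interview Block, Feature Package & Sports Bulletin, Headlines Update & Interview Block, Headlines Update & Sports Bulletin, Interview Block & Sports Bulletin — 6 in total.

6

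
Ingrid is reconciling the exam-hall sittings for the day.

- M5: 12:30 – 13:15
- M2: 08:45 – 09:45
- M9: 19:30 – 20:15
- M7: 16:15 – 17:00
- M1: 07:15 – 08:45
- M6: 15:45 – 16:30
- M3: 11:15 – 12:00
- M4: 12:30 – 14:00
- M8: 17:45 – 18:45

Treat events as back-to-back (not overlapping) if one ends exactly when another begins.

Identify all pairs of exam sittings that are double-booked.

Check each pair: they overlap iff neither finishes before the other starts.
Sorted by start: M1, M2, M3, M4, M5, M6, M7, M8, M9.
M2 starts exactly when M1 ends (back-to-back, no overlap), so nothing later overlaps M1 either.
M3 starts after M2 ends, so nothing later overlaps M2 either.
M4 starts after M3 ends, so nothing later overlaps M3 either.
M5 starts before M4 ends → M4 and M5 overlap.
M6 starts after M4 ends, so nothing later overlaps M4 either.
M6 starts after M5 ends, so nothing later overlaps M5 either.
M7 starts before M6 ends → M6 and M7 overlap.
M8 starts after M6 ends, so nothing later overlaps M6 either.
M8 starts after M7 ends, so nothing later overlaps M7 either.
M9 starts after M8 ends.

M4 & M5, M6 & M7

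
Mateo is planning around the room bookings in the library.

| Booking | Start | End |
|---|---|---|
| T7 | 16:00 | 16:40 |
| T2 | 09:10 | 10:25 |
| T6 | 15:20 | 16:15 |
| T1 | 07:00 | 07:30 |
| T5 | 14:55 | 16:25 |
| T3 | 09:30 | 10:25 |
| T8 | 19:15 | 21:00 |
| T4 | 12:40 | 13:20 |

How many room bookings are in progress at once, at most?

3

Sort all start/end points and keep a running count:
07:00 start T1 → 1
07:30 end T1 → 0
09:10 start T2 → 1
09:30 start T3 → 2
10:25 end T2 → 1
10:25 end T3 → 0
12:40 start T4 → 1
13:20 end T4 → 0
14:55 start T5 → 1
15:20 start T6 → 2
16:00 start T7 → 3
16:15 end T6 → 2
16:25 end T5 → 1
16:40 end T7 → 0
19:15 start T8 → 1
21:00 end T8 → 0
Peak is 3, at 16:00 (T5, T6, T7).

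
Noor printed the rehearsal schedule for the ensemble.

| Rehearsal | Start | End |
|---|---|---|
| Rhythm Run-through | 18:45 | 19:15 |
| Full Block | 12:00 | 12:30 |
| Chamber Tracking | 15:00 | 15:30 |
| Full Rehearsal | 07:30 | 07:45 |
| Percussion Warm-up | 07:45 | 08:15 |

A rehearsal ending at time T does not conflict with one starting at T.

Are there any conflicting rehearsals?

No

Check each pair: they overlap iff neither finishes before the other starts.
Sorted by start: Full Rehearsal, Percussion Warm-up, Full Block, Chamber Tracking, Rhythm Run-through.
Percussion Warm-up starts exactly when Full Rehearsal ends (back-to-back, no overlap); Full Rehearsal is clear from here.
Full Block starts after Percussion Warm-up ends; Percussion Warm-up is clear from here.
Chamber Tracking starts after Full Block ends; Full Block is clear from here.
Rhythm Run-through starts after Chamber Tracking ends.
Every pair is clear; the schedule has no overlaps.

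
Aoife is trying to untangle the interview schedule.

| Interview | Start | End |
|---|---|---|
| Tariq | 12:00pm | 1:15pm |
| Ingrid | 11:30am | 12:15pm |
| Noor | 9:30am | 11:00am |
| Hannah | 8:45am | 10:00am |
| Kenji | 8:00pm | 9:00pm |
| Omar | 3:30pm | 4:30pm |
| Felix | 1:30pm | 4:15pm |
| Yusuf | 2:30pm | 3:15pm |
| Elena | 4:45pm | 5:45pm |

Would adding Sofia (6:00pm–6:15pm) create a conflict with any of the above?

Hannah: ends 10:00am at or before Sofia starts 6:00pm → clear.
Noor: ends 11:00am at or before Sofia starts 6:00pm → clear.
Ingrid: ends 12:15pm at or before Sofia starts 6:00pm → clear.
Tariq: ends 1:15pm at or before Sofia starts 6:00pm → clear.
Felix: ends 4:15pm at or before Sofia starts 6:00pm → clear.
Yusuf: ends 3:15pm at or before Sofia starts 6:00pm → clear.
Omar: ends 4:30pm at or before Sofia starts 6:00pm → clear.
Elena: ends 5:45pm at or before Sofia starts 6:00pm → clear.
Kenji: starts 8:00pm at or after Sofia ends 6:15pm → clear.

No — it doesn't clash with anything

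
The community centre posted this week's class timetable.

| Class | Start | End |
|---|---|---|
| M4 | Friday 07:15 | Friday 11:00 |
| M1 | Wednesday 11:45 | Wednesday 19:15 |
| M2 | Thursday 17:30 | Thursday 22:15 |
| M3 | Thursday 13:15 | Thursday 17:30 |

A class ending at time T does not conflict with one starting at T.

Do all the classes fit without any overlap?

Sorted by start: M1, M3, M2, M4.
M3 starts after M1 ends — done with M1.
M2 starts exactly when M3 ends (back-to-back, no overlap) — done with M3.
M4 starts after M2 ends.
Every pair is clear; the schedule has no overlaps.

Yes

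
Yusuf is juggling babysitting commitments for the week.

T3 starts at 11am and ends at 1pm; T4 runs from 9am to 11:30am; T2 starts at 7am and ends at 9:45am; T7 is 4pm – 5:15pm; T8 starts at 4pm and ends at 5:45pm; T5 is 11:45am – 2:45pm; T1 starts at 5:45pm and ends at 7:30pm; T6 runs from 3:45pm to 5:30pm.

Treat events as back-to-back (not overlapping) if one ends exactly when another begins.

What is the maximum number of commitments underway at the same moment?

3

Sweep the timeline, counting +1 at each start and −1 at each end (ends before starts at a tie):
7am start T2 → 1
9am start T4 → 2
9:45am end T2 → 1
11am start T3 → 2
11:30am end T4 → 1
11:45am start T5 → 2
1pm end T3 → 1
2:45pm end T5 → 0
3:45pm start T6 → 1
4pm start T7 → 2
4pm start T8 → 3
5:15pm end T7 → 2
5:30pm end T6 → 1
5:45pm end T8 → 0
5:45pm start T1 → 1
7:30pm end T1 → 0
Peak is 3, at 4pm (T6, T7, T8).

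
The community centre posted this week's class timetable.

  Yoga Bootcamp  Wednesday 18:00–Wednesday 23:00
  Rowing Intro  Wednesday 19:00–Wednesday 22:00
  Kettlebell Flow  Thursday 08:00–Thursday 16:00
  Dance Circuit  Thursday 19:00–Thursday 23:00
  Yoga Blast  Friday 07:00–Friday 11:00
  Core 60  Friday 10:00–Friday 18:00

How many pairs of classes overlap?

Two intervals overlap when each starts before the other ends.
Sorted by start: Yoga Bootcamp, Rowing Intro, Kettlebell Flow, Dance Circuit, Yoga Blast, Core 60.
Rowing Intro starts before Yoga Bootcamp ends → Yoga Bootcamp and Rowing Intro overlap.
Kettlebell Flow starts after Yoga Bootcamp ends; Yoga Bootcamp is clear from here.
Kettlebell Flow starts after Rowing Intro ends; Rowing Intro is clear from here.
Dance Circuit starts after Kettlebell Flow ends; Kettlebell Flow is clear from here.
Yoga Blast starts after Dance Circuit ends; Dance Circuit is clear from here.
Core 60 starts before Yoga Blast ends → Yoga Blast and Core 60 overlap.
Overlapping pairs: Core 60 & Yoga Blast, Rowing Intro & Yoga Bootcamp — 2 in total.

2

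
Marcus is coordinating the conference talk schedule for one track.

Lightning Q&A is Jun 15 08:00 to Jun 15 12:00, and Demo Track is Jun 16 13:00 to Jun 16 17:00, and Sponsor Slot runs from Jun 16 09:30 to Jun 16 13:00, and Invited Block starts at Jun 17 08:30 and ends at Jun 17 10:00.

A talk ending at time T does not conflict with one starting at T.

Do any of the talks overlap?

No

Sorted by start: Lightning Q&A, Sponsor Slot, Demo Track, Invited Block.
Sponsor Slot starts after Lightning Q&A ends, so Lightning Q&A has no further overlaps.
Demo Track starts exactly when Sponsor Slot ends (back-to-back, no overlap), so Sponsor Slot has no further overlaps.
Invited Block starts after Demo Track ends.
Every pair is clear; the schedule has no overlaps.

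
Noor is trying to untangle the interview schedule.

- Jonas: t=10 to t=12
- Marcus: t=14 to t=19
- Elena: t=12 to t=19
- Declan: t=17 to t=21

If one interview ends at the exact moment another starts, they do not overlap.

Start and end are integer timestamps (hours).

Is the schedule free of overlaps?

Sorted by start: Jonas, Elena, Marcus, Declan.
Elena starts exactly when Jonas ends (back-to-back, no overlap) — done with Jonas.
Marcus starts before Elena ends → Elena and Marcus overlap.
That's a conflict, so the schedule is not conflict-free.

No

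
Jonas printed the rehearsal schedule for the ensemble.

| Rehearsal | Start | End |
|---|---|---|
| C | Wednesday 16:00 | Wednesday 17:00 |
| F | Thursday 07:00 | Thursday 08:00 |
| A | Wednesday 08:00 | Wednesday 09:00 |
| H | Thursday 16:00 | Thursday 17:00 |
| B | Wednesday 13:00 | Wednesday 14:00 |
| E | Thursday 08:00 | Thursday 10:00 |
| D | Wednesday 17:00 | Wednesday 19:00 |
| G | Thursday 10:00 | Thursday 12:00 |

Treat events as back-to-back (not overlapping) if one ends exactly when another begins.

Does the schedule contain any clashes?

No

Check each pair: they overlap iff neither finishes before the other starts.
Sorted by start: A, B, C, D, F, E, G, H.
B starts after A ends — done with A.
C starts after B ends — done with B.
D starts exactly when C ends (back-to-back, no overlap) — done with C.
F starts after D ends — done with D.
E starts exactly when F ends (back-to-back, no overlap) — done with F.
G starts exactly when E ends (back-to-back, no overlap) — done with E.
H starts after G ends.
Every pair is clear; the schedule has no overlaps.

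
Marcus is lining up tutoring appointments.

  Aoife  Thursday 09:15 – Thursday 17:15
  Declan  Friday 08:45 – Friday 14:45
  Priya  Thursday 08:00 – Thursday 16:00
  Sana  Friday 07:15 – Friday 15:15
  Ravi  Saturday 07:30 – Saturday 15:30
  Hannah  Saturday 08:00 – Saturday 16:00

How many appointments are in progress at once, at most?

Sort all start/end points and keep a running count:
Thursday 08:00 start Priya → 1
Thursday 09:15 start Aoife → 2
Thursday 16:00 end Priya → 1
Thursday 17:15 end Aoife → 0
Friday 07:15 start Sana → 1
Friday 08:45 start Declan → 2
Friday 14:45 end Declan → 1
Friday 15:15 end Sana → 0
Saturday 07:30 start Ravi → 1
Saturday 08:00 start Hannah → 2
Saturday 15:30 end Ravi → 1
Saturday 16:00 end Hannah → 0
Peak is 2, at Thursday 09:15 (Aoife, Priya).

2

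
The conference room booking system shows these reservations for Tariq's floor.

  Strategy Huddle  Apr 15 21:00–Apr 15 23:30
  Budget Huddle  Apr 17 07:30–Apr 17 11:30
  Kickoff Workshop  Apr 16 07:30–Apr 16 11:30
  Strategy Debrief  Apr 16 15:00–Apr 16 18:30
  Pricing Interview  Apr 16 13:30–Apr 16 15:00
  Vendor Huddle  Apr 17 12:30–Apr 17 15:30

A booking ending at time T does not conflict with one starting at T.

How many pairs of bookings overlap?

Sorted by start: Strategy Huddle, Kickoff Workshop, Pricing Interview, Strategy Debrief, Budget Huddle, Vendor Huddle.
Kickoff Workshop starts after Strategy Huddle ends; Strategy Huddle is clear from here.
Pricing Interview starts after Kickoff Workshop ends; Kickoff Workshop is clear from here.
Strategy Debrief starts exactly when Pricing Interview ends (back-to-back, no overlap); Pricing Interview is clear from here.
Budget Huddle starts after Strategy Debrief ends; Strategy Debrief is clear from here.
Vendor Huddle starts after Budget Huddle ends.
No pair overlaps.

0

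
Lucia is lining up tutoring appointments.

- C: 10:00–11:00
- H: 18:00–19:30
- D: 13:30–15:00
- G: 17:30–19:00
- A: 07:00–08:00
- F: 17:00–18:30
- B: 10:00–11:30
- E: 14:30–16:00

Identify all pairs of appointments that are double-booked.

Sorted by start: A, B, C, D, E, F, G, H.
B starts after A ends, so A has no further overlaps.
C starts before B ends → B and C overlap.
D starts after B ends, so B has no further overlaps.
D starts after C ends, so C has no further overlaps.
E starts before D ends → D and E overlap.
F starts after D ends, so D has no further overlaps.
F starts after E ends, so E has no further overlaps.
G starts before F ends → F and G overlap.
H starts before F ends → F and H overlap.
H starts before G ends → G and H overlap.

B & C, D & E, F & G, F & H, G & H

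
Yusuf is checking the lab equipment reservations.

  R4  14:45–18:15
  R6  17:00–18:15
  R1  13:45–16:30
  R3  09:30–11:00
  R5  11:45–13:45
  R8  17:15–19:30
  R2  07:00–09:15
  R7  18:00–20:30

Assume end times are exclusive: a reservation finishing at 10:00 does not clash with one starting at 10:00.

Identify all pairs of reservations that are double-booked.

Sorted by start: R2, R3, R5, R1, R4, R6, R8, R7.
R3 starts after R2 ends; R2 is clear from here.
R5 starts after R3 ends; R3 is clear from here.
R1 starts exactly when R5 ends (back-to-back, no overlap); R5 is clear from here.
R4 starts before R1 ends → R1 and R4 overlap.
R6 starts after R1 ends; R1 is clear from here.
R6 starts before R4 ends → R4 and R6 overlap.
R8 starts before R4 ends → R4 and R8 overlap.
R7 starts before R4 ends → R4 and R7 overlap.
R8 starts before R6 ends → R6 and R8 overlap.
R7 starts before R6 ends → R6 and R7 overlap.
R7 starts before R8 ends → R8 and R7 overlap.

R1 & R4, R4 & R6, R4 & R7, R4 & R8, R6 & R7, R6 & R8, R7 & R8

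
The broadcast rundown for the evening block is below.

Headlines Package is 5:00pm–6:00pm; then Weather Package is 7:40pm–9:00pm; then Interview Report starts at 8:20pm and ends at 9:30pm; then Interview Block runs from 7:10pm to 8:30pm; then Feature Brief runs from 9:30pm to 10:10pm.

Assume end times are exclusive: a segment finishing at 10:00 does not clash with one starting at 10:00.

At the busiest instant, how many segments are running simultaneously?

Sweep the timeline, counting +1 at each start and −1 at each end (ends before starts at a tie):
5:00pm start Headlines Package → 1
6:00pm end Headlines Package → 0
7:10pm start Interview Block → 1
7:40pm start Weather Package → 2
8:20pm start Interview Report → 3
8:30pm end Interview Block → 2
9:00pm end Weather Package → 1
9:30pm end Interview Report → 0
9:30pm start Feature Brief → 1
10:10pm end Feature Brief → 0
Peak is 3, at 8:20pm (Interview Block, Interview Report, Weather Package).

3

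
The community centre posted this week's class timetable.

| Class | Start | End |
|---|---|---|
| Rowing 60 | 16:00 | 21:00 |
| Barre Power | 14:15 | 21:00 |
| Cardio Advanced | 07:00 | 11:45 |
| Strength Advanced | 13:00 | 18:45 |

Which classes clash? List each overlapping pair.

Barre Power & Rowing 60, Barre Power & Strength Advanced, Rowing 60 & Strength Advanced

Check each pair: they overlap iff neither finishes before the other starts.
Sorted by start: Cardio Advanced, Strength Advanced, Barre Power, Rowing 60.
Strength Advanced starts after Cardio Advanced ends, so Cardio Advanced has no further overlaps.
Barre Power starts before Strength Advanced ends → Strength Advanced and Barre Power overlap.
Rowing 60 starts before Strength Advanced ends → Strength Advanced and Rowing 60 overlap.
Rowing 60 starts before Barre Power ends → Barre Power and Rowing 60 overlap.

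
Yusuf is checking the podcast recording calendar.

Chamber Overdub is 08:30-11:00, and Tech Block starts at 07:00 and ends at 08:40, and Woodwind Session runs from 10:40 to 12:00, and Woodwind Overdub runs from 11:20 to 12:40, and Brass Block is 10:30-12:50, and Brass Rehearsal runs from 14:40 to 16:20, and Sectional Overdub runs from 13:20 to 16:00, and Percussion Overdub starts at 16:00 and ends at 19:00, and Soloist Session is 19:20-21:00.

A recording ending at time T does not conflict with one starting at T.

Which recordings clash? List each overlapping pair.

Brass Block & Chamber Overdub, Brass Block & Woodwind Overdub, Brass Block & Woodwind Session, Brass Rehearsal & Percussion Overdub, Brass Rehearsal & Sectional Overdub, Chamber Overdub & Tech Block, Chamber Overdub & Woodwind Session, Woodwind Overdub & Woodwind Session

Two intervals overlap when each starts before the other ends.
Sorted by start: Tech Block, Chamber Overdub, Brass Block, Woodwind Session, Woodwind Overdub, Sectional Overdub, Brass Rehearsal, Percussion Overdub, Soloist Session.
Chamber Overdub starts before Tech Block ends → Tech Block and Chamber Overdub overlap.
Brass Block starts after Tech Block ends; Tech Block is clear from here.
Brass Block starts before Chamber Overdub ends → Chamber Overdub and Brass Block overlap.
Woodwind Session starts before Chamber Overdub ends → Chamber Overdub and Woodwind Session overlap.
Woodwind Overdub starts after Chamber Overdub ends; Chamber Overdub is clear from here.
Woodwind Session starts before Brass Block ends → Brass Block and Woodwind Session overlap.
Woodwind Overdub starts before Brass Block ends → Brass Block and Woodwind Overdub overlap.
Sectional Overdub starts after Brass Block ends; Brass Block is clear from here.
Woodwind Overdub starts before Woodwind Session ends → Woodwind Session and Woodwind Overdub overlap.
Sectional Overdub starts after Woodwind Session ends; Woodwind Session is clear from here.
Sectional Overdub starts after Woodwind Overdub ends; Woodwind Overdub is clear from here.
Brass Rehearsal starts before Sectional Overdub ends → Sectional Overdub and Brass Rehearsal overlap.
Percussion Overdub starts exactly when Sectional Overdub ends (back-to-back, no overlap); Sectional Overdub is clear from here.
Percussion Overdub starts before Brass Rehearsal ends → Brass Rehearsal and Percussion Overdub overlap.
Soloist Session starts after Brass Rehearsal ends.
Soloist Session starts after Percussion Overdub ends.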